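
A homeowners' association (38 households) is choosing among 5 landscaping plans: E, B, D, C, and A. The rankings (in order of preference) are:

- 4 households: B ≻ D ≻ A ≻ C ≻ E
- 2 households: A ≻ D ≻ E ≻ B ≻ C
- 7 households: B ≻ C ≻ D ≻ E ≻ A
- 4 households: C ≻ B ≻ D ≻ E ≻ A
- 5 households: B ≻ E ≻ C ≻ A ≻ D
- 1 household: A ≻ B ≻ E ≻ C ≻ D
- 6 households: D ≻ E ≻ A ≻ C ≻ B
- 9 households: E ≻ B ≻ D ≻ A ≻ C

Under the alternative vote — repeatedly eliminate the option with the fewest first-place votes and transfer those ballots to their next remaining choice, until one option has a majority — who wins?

Round 1: E 9, B 16, D 6, C 4, A 3. Eliminate A.
Round 2: E 9, B 17, D 8, C 4. Eliminate C.
Round 3: E 9, B 21, D 8. B has a majority.

B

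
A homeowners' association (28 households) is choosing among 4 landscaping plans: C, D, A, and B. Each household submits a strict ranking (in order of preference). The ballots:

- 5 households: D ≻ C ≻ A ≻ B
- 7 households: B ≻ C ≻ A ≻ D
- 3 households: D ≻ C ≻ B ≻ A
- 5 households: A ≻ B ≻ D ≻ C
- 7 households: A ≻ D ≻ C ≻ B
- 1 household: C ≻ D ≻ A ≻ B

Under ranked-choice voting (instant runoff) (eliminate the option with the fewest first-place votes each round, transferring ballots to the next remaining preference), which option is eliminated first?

C

Round 1: C 1, D 8, A 12, B 7. Eliminate C.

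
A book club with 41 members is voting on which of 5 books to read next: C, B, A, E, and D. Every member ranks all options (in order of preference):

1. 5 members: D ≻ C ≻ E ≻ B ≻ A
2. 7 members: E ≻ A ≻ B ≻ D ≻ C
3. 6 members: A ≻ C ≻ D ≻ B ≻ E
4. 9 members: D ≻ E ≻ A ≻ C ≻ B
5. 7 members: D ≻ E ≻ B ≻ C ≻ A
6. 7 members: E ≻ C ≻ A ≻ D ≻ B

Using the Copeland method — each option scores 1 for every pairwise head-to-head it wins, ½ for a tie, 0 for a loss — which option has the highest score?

D

C: beats B; loses to A, E, and D → score 1.
B: loses to C, A, E, and D → score 0.
A: beats C and B; loses to E and D → score 2.
E: beats C, B, and A; loses to D → score 3.
D: beats C, B, A, and E → score 4.
D has the best pairwise record.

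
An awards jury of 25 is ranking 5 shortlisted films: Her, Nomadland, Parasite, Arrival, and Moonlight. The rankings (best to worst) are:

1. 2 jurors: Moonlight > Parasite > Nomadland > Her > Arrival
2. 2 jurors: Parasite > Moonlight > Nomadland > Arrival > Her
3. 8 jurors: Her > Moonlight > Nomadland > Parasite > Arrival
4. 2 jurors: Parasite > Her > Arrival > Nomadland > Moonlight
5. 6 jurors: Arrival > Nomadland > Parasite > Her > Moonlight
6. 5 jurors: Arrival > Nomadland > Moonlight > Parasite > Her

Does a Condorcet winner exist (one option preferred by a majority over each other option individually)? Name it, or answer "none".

none

Checking pairwise contests:
Nomadland beats Her 15–10.
Arrival beats Nomadland 13–12.
Nomadland beats Parasite 19–6.
Parasite beats Arrival 14–11.
Her beats Moonlight 16–9.
Every option loses at least one head-to-head, so there is no Condorcet winner.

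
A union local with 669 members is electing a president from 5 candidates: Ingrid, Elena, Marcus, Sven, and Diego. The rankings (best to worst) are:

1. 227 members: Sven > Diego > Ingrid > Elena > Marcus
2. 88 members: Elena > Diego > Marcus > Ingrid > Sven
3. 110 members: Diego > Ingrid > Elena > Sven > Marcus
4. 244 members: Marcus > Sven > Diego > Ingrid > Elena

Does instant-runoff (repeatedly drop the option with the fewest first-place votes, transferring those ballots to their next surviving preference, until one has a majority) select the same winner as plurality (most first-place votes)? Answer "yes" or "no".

Instant-runoff — R1 Ingrid 0, Elena 88, Marcus 244, Sven 227, Diego 110 (Ingrid out); R2 Elena 88, Marcus 244, Sven 227, Diego 110 (Elena out); R3 Marcus 244, Sven 227, Diego 198 (Diego out); R4 Marcus 332, Sven 337 (Sven winner). Winner: Sven.
Plurality — first-place votes: Ingrid 0, Elena 88, Marcus 244, Sven 227, Diego 110. Winner: Marcus.
The two methods disagree.

no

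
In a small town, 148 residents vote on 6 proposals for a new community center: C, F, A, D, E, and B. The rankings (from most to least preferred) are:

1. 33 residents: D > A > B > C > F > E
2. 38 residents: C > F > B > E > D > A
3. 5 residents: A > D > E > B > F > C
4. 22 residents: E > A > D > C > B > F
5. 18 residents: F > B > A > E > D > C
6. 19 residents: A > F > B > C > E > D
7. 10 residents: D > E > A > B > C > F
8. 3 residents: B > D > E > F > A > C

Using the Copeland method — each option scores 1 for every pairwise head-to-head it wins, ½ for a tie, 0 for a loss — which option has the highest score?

C: beats F and E; loses to A, D, and B → score 2.
F: beats D, E, and B; loses to C and A → score 3.
A: beats C, F, E, and B; loses to D → score 4.
D: beats C and A; loses to F, E, and B → score 2.
E: beats D; loses to C, F, A, and B → score 1.
B: beats C, D, and E; loses to F and A → score 3.
A has the best pairwise record.

A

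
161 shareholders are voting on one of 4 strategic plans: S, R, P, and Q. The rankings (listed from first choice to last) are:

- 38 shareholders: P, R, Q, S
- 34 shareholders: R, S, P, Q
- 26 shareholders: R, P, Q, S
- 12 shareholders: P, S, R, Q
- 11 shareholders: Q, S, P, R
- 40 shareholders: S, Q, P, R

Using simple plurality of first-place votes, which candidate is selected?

R

First-place votes: S 40, R 60, P 50, Q 11.
R has the most first-place votes.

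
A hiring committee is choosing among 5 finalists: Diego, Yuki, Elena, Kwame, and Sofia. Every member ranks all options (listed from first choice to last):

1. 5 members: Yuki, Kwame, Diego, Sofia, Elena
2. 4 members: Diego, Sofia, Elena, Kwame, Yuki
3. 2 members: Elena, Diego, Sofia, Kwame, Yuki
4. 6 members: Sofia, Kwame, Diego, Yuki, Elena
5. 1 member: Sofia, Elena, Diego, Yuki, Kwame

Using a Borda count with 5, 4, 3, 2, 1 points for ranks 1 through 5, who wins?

Diego: 5·3 + 4·5 + 2·4 + 6·3 + 1·3 = 64
Yuki: 5·5 + 4·1 + 2·1 + 6·2 + 1·2 = 45
Elena: 5·1 + 4·3 + 2·5 + 6·1 + 1·4 = 37
Kwame: 5·4 + 4·2 + 2·2 + 6·4 + 1·1 = 57
Sofia: 5·2 + 4·4 + 2·3 + 6·5 + 1·5 = 67
Sofia has the highest Borda score (67).

Sofia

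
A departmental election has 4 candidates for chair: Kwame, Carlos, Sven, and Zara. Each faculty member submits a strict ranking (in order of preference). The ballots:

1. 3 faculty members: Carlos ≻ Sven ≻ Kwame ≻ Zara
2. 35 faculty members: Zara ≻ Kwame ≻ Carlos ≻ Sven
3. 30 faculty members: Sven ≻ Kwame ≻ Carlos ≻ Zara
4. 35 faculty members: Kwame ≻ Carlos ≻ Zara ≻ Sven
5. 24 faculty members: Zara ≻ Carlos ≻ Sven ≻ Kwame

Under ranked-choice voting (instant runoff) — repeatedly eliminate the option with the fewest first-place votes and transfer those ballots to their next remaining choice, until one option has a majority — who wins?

Round 1: Kwame 35, Carlos 3, Sven 30, Zara 59. Eliminate Carlos.
Round 2: Kwame 35, Sven 33, Zara 59. Eliminate Sven.
Round 3: Kwame 68, Zara 59. Kwame has a majority.

Kwame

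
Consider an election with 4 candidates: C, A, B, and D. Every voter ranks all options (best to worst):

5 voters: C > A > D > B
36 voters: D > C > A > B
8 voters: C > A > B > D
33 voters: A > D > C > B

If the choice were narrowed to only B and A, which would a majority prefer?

A

Voters preferring B to A: 0; preferring A to B: 82.
A wins the head-to-head.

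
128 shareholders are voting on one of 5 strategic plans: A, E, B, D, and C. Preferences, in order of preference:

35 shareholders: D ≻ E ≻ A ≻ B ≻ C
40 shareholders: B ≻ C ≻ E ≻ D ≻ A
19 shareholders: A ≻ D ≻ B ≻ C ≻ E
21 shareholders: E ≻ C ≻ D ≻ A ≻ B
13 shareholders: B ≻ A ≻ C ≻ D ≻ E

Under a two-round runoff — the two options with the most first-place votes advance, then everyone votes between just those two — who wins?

D

Round 1 first-place votes: A 19, E 21, B 53, D 35, C 0.
B and D advance.
Runoff: B is preferred to D by 53 voters; D by 75.
D wins the runoff.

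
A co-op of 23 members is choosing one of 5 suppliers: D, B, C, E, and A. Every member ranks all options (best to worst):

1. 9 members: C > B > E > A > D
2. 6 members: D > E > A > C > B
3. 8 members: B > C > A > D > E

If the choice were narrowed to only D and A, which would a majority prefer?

Voters preferring D to A: 6; preferring A to D: 17.
A wins the head-to-head.

A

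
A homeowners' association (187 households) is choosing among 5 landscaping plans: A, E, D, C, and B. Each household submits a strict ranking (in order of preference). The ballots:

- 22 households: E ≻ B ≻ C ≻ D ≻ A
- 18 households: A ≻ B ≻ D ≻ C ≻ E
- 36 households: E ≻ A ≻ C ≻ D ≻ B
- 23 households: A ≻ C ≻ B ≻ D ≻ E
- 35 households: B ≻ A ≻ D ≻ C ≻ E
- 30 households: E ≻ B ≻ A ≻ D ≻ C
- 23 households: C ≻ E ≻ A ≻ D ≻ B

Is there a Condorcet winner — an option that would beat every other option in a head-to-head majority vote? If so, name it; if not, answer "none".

none

Checking pairwise contests:
E beats A 111–76.
C beats E 99–88.
A beats D 165–22.
A beats C 142–45.
A beats B 100–87.
Every option loses at least one head-to-head, so there is no Condorcet winner.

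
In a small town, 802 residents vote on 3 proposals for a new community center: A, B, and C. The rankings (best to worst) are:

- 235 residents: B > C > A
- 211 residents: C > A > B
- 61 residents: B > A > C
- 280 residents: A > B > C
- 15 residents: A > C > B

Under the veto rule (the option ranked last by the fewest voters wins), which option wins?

Last-place votes: A 235, B 226, C 341.
B is ranked last by the fewest voters, so B wins.

B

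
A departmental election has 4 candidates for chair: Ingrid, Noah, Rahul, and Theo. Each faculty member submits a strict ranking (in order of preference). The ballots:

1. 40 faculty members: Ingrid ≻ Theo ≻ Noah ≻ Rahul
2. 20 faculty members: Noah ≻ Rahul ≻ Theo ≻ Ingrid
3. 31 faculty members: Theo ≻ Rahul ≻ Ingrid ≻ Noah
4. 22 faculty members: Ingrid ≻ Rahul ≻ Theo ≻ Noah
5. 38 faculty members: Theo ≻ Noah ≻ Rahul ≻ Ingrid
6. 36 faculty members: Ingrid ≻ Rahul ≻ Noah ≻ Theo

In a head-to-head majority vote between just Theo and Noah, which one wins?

Theo

Voters preferring Theo to Noah: 131; preferring Noah to Theo: 56.
Theo wins the head-to-head.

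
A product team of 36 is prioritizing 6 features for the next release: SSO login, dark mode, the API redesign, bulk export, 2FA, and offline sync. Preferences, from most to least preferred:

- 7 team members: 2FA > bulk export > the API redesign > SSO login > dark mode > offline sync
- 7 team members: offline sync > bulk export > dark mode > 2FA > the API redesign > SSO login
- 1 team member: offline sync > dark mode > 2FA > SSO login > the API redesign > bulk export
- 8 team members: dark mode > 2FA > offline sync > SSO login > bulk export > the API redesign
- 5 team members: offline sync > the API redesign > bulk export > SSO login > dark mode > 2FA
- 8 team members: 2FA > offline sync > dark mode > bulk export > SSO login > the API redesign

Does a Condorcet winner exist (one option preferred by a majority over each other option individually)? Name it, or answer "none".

none

Checking pairwise contests:
dark mode beats SSO login 24–12.
bulk export beats dark mode 19–17.
dark mode beats the API redesign 24–12.
2FA beats bulk export 24–12.
dark mode beats 2FA 21–15.
2FA beats offline sync 23–13.
Every option loses at least one head-to-head, so there is no Condorcet winner.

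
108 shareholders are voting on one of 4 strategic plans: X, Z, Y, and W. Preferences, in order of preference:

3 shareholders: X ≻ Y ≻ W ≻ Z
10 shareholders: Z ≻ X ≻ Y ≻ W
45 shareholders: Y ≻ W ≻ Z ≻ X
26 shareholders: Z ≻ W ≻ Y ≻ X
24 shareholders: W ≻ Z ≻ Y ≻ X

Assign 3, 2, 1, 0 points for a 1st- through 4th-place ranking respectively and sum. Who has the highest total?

X: 3·3 + 10·2 + 45·0 + 26·0 + 24·0 = 29
Z: 3·0 + 10·3 + 45·1 + 26·3 + 24·2 = 201
Y: 3·2 + 10·1 + 45·3 + 26·1 + 24·1 = 201
W: 3·1 + 10·0 + 45·2 + 26·2 + 24·3 = 217
W has the highest Borda score (217).

W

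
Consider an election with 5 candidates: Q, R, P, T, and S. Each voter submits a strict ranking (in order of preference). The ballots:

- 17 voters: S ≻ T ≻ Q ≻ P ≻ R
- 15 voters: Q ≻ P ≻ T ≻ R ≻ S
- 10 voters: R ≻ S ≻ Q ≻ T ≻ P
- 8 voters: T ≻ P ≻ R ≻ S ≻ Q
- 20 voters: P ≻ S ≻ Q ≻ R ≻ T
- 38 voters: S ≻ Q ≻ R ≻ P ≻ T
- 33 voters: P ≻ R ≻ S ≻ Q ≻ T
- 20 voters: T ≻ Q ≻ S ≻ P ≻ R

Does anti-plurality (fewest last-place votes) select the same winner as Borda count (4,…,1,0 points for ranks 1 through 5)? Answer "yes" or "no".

no

Anti-plurality — last-place votes: Q 8, R 37, P 10, T 91, S 15. Winner: Q.
Borda — scores: Q 361, R 266, P 356, T 203, S 424. Winner: S.
The two methods disagree.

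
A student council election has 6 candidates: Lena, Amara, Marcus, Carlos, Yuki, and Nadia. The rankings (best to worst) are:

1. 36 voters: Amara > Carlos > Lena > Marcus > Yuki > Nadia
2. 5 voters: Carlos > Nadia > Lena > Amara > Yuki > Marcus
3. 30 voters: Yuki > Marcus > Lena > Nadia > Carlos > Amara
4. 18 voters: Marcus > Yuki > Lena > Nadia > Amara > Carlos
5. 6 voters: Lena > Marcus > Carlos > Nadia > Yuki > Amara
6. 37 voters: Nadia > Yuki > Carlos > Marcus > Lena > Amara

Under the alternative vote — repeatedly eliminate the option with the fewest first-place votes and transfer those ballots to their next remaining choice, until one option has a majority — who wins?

Round 1: Lena 6, Amara 36, Marcus 18, Carlos 5, Yuki 30, Nadia 37. Eliminate Carlos.
Round 2: Lena 6, Amara 36, Marcus 18, Yuki 30, Nadia 42. Eliminate Lena.
Round 3: Amara 36, Marcus 24, Yuki 30, Nadia 42. Eliminate Marcus.
Round 4: Amara 36, Yuki 48, Nadia 48. Eliminate Amara.
Round 5: Yuki 84, Nadia 48. Yuki has a majority.

Yuki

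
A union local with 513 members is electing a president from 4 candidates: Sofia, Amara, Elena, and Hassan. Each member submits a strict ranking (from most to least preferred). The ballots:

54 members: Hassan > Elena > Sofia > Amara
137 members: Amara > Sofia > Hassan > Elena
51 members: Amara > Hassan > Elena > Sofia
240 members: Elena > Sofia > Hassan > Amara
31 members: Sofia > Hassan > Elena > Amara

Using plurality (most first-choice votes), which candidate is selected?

First-place votes: Sofia 31, Amara 188, Elena 240, Hassan 54.
Elena has the most first-place votes.

Elena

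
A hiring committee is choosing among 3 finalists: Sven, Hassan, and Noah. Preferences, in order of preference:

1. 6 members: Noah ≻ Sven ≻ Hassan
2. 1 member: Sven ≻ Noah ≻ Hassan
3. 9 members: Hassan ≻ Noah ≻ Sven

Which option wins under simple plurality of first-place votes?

First-place votes: Sven 1, Hassan 9, Noah 6.
Hassan has the most first-place votes.

Hassan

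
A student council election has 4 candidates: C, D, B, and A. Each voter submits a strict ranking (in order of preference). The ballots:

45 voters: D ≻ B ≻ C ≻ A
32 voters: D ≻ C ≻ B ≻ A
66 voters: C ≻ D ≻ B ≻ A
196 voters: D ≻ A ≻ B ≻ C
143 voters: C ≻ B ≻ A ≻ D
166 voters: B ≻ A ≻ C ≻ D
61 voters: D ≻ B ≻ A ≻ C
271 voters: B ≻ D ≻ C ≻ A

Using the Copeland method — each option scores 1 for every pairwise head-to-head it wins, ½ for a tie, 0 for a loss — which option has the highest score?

B

C: beats A; loses to D and B → score 1.
D: beats C and A; loses to B → score 2.
B: beats C, D, and A → score 3.
A: loses to C, D, and B → score 0.
B has the best pairwise record.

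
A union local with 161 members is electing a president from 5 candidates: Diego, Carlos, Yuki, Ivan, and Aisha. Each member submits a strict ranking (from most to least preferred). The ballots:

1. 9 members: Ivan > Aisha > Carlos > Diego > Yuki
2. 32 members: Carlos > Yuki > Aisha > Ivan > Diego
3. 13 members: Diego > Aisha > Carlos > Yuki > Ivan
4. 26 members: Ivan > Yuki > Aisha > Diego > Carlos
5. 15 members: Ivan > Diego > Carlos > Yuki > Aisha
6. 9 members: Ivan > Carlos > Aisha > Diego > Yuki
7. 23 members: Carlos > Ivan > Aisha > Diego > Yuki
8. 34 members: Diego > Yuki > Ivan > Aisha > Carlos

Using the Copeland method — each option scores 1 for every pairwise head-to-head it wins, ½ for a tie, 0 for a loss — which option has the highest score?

Ivan

Diego: beats Carlos and Yuki; loses to Ivan and Aisha → score 2.
Carlos: beats Yuki; loses to Diego, Ivan, and Aisha → score 1.
Yuki: beats Aisha; loses to Diego, Carlos, and Ivan → score 1.
Ivan: beats Diego, Carlos, Yuki, and Aisha → score 4.
Aisha: beats Diego and Carlos; loses to Yuki and Ivan → score 2.
Ivan has the best pairwise record.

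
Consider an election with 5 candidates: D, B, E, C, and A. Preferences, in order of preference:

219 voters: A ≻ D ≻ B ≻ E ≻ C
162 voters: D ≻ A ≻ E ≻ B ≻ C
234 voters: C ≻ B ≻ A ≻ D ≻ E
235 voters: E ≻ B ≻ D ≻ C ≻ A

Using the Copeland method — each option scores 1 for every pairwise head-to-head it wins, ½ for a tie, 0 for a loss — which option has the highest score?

D: beats E and C; loses to B and A → score 2.
B: beats D, E, C, and A → score 4.
E: beats C; loses to D, B, and A → score 1.
C: beats A; loses to D, B, and E → score 1.
A: beats D and E; loses to B and C → score 2.
B has the best pairwise record.

B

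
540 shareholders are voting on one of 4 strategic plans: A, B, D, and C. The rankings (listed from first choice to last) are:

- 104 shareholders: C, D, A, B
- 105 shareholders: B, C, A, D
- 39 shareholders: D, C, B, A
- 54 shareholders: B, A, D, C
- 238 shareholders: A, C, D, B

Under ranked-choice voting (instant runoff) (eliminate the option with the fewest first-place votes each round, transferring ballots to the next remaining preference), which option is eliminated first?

D

Round 1: A 238, B 159, D 39, C 104. Eliminate D.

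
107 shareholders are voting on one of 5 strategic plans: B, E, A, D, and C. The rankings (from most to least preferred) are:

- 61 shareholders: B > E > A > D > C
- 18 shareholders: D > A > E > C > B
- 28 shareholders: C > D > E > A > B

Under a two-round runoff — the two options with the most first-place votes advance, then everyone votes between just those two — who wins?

B

Round 1 first-place votes: B 61, E 0, A 0, D 18, C 28.
B and C advance.
Runoff: B is preferred to C by 61 voters; C by 46.
B wins the runoff.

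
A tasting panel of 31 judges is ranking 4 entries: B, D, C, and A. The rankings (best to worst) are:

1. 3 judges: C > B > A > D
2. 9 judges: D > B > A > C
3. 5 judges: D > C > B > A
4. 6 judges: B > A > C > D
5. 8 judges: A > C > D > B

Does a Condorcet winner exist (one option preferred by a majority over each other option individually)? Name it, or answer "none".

Checking pairwise contests:
D beats B 22–9.
C beats D 17–14.
A beats C 23–8.
B beats A 23–8.
Every option loses at least one head-to-head, so there is no Condorcet winner.

none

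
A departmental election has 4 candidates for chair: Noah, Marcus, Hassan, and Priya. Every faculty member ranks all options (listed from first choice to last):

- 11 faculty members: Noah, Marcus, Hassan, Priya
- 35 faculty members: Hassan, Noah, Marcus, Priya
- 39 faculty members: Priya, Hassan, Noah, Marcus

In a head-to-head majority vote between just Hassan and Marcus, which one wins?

Voters preferring Hassan to Marcus: 74; preferring Marcus to Hassan: 11.
Hassan wins the head-to-head.

Hassan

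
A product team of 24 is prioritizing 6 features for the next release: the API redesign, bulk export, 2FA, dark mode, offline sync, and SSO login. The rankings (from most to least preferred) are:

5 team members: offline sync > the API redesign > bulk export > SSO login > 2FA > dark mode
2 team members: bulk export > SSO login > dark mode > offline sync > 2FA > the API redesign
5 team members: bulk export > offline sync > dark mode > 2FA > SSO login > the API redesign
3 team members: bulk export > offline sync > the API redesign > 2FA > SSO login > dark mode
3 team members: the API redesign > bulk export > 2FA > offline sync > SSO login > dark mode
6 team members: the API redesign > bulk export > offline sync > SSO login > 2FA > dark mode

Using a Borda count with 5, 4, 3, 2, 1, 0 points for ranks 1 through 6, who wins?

bulk export

the API redesign: 5·4 + 2·0 + 5·0 + 3·3 + 3·5 + 6·5 = 74
bulk export: 5·3 + 2·5 + 5·5 + 3·5 + 3·4 + 6·4 = 101
2FA: 5·1 + 2·1 + 5·2 + 3·2 + 3·3 + 6·1 = 38
dark mode: 5·0 + 2·3 + 5·3 + 3·0 + 3·0 + 6·0 = 21
offline sync: 5·5 + 2·2 + 5·4 + 3·4 + 3·2 + 6·3 = 85
SSO login: 5·2 + 2·4 + 5·1 + 3·1 + 3·1 + 6·2 = 41
bulk export has the highest Borda score (101).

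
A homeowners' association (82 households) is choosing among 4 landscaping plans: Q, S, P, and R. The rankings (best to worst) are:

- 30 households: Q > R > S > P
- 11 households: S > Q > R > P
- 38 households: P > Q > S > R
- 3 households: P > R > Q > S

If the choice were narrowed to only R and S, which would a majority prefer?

Voters preferring R to S: 33; preferring S to R: 49.
S wins the head-to-head.

S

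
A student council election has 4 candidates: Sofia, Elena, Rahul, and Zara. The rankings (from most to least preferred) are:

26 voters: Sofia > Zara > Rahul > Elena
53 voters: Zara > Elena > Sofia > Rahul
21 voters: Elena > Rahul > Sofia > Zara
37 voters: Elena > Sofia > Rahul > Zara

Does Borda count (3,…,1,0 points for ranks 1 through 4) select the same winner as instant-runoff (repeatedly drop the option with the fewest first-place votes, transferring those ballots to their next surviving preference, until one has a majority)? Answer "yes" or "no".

no

Borda — scores: Sofia 226, Elena 280, Rahul 105, Zara 211. Winner: Elena.
Instant-runoff — R1 Sofia 26, Elena 58, Rahul 0, Zara 53 (Rahul out); R2 Sofia 26, Elena 58, Zara 53 (Sofia out); R3 Elena 58, Zara 79 (Zara winner). Winner: Zara.
The two methods disagree.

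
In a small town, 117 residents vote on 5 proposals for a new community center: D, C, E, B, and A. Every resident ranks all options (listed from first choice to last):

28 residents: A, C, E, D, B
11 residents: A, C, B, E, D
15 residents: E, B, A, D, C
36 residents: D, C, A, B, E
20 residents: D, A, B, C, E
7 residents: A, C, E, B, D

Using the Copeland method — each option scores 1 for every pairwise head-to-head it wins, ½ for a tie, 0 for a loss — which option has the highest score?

A

D: beats C and B; loses to E and A → score 2.
C: beats E and B; loses to D and A → score 2.
E: beats D; loses to C, B, and A → score 1.
B: beats E; loses to D, C, and A → score 1.
A: beats D, C, E, and B → score 4.
A has the best pairwise record.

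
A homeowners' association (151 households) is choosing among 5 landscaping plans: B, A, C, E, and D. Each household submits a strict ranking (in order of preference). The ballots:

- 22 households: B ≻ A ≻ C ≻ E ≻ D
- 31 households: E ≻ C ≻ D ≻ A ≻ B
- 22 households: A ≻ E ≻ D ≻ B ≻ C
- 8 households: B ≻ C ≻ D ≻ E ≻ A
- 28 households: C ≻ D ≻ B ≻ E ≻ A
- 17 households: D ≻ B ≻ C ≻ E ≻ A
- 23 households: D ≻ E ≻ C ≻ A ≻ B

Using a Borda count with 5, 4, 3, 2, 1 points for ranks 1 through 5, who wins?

D

B: 22·5 + 31·1 + 22·2 + 8·5 + 28·3 + 17·4 + 23·1 = 400
A: 22·4 + 31·2 + 22·5 + 8·1 + 28·1 + 17·1 + 23·2 = 359
C: 22·3 + 31·4 + 22·1 + 8·4 + 28·5 + 17·3 + 23·3 = 504
E: 22·2 + 31·5 + 22·4 + 8·2 + 28·2 + 17·2 + 23·4 = 485
D: 22·1 + 31·3 + 22·3 + 8·3 + 28·4 + 17·5 + 23·5 = 517
D has the highest Borda score (517).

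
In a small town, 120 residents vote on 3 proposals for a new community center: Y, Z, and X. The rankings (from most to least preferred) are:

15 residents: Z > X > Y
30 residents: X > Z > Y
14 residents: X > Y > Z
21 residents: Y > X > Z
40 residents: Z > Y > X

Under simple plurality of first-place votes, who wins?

Z

First-place votes: Y 21, Z 55, X 44.
Z has the most first-place votes.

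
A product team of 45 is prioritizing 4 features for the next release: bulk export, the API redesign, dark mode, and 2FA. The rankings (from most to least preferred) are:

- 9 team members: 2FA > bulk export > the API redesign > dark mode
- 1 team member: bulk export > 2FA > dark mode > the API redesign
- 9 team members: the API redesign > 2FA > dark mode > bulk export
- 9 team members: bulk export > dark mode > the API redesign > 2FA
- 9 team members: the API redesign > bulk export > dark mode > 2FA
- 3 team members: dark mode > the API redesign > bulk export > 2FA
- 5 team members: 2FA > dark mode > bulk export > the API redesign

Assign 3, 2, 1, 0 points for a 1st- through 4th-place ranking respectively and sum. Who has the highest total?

the API redesign

bulk export: 9·2 + 1·3 + 9·0 + 9·3 + 9·2 + 3·1 + 5·1 = 74
the API redesign: 9·1 + 1·0 + 9·3 + 9·1 + 9·3 + 3·2 + 5·0 = 78
dark mode: 9·0 + 1·1 + 9·1 + 9·2 + 9·1 + 3·3 + 5·2 = 56
2FA: 9·3 + 1·2 + 9·2 + 9·0 + 9·0 + 3·0 + 5·3 = 62
the API redesign has the highest Borda score (78).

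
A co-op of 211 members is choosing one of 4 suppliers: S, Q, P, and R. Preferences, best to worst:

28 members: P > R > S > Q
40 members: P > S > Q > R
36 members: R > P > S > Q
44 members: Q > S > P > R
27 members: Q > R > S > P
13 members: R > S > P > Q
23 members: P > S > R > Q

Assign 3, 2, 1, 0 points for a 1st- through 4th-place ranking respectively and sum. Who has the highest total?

S: 28·1 + 40·2 + 36·1 + 44·2 + 27·1 + 13·2 + 23·2 = 331
Q: 28·0 + 40·1 + 36·0 + 44·3 + 27·3 + 13·0 + 23·0 = 253
P: 28·3 + 40·3 + 36·2 + 44·1 + 27·0 + 13·1 + 23·3 = 402
R: 28·2 + 40·0 + 36·3 + 44·0 + 27·2 + 13·3 + 23·1 = 280
P has the highest Borda score (402).

P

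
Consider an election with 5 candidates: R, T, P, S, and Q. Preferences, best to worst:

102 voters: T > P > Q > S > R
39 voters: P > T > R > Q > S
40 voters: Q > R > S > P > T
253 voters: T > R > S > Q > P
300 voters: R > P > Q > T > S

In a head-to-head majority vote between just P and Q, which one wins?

P

Voters preferring P to Q: 441; preferring Q to P: 293.
P wins the head-to-head.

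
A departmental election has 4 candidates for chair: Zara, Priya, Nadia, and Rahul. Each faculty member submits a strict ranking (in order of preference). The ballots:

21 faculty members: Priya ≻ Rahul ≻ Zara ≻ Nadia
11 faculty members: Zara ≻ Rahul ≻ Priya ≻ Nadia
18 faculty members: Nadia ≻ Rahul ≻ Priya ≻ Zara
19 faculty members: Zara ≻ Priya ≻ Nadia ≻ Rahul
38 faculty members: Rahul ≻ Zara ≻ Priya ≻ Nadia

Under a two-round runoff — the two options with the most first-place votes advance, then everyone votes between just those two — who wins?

Rahul

Round 1 first-place votes: Zara 30, Priya 21, Nadia 18, Rahul 38.
Rahul and Zara advance.
Runoff: Rahul is preferred to Zara by 77 voters; Zara by 30.
Rahul wins the runoff.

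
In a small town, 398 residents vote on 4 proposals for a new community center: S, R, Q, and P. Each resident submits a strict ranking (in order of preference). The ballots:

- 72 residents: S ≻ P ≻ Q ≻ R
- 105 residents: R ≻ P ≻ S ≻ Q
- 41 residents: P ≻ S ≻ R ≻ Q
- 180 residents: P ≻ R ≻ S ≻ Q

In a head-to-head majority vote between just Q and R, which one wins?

R

Voters preferring Q to R: 72; preferring R to Q: 326.
R wins the head-to-head.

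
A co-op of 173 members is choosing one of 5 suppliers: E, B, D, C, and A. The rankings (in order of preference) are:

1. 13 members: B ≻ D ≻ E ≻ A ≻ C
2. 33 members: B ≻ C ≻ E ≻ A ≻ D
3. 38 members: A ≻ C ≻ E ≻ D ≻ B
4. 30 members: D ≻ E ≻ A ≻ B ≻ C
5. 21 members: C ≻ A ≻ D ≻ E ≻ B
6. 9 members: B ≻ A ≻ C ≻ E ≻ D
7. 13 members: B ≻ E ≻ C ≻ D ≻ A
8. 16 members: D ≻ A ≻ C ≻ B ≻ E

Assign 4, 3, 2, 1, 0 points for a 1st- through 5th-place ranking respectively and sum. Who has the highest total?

E: 13·2 + 33·2 + 38·2 + 30·3 + 21·1 + 9·1 + 13·3 + 16·0 = 327
B: 13·4 + 33·4 + 38·0 + 30·1 + 21·0 + 9·4 + 13·4 + 16·1 = 318
D: 13·3 + 33·0 + 38·1 + 30·4 + 21·2 + 9·0 + 13·1 + 16·4 = 316
C: 13·0 + 33·3 + 38·3 + 30·0 + 21·4 + 9·2 + 13·2 + 16·2 = 373
A: 13·1 + 33·1 + 38·4 + 30·2 + 21·3 + 9·3 + 13·0 + 16·3 = 396
A has the highest Borda score (396).

A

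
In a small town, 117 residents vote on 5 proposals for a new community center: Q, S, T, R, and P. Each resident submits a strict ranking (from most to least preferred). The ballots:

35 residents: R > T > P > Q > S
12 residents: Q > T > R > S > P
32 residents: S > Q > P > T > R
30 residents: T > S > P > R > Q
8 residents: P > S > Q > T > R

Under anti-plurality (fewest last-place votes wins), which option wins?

T

Last-place votes: Q 30, S 35, T 0, R 40, P 12.
T is ranked last by the fewest voters, so T wins.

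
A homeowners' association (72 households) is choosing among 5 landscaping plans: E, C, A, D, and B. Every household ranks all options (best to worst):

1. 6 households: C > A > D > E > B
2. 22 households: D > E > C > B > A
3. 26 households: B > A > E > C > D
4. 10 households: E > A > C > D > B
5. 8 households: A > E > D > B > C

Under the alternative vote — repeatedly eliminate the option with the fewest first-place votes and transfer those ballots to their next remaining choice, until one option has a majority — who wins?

Round 1: E 10, C 6, A 8, D 22, B 26. Eliminate C.
Round 2: E 10, A 14, D 22, B 26. Eliminate E.
Round 3: A 24, D 22, B 26. Eliminate D.
Round 4: A 24, B 48. B has a majority.

B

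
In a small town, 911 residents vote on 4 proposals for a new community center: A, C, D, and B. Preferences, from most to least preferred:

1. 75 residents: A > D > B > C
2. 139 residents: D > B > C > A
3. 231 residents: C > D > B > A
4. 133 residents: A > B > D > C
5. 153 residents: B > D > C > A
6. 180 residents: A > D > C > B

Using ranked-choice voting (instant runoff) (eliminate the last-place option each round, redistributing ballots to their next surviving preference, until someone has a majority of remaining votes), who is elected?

B

Round 1: A 388, C 231, D 139, B 153. Eliminate D.
Round 2: A 388, C 231, B 292. Eliminate C.
Round 3: A 388, B 523. B has a majority.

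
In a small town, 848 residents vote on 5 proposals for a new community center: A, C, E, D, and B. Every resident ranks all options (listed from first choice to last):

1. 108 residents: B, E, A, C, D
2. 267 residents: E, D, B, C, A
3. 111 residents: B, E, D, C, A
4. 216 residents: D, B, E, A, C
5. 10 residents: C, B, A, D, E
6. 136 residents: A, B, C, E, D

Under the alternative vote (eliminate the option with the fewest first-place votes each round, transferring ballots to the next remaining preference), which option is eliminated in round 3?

Round 1: A 136, C 10, E 267, D 216, B 219. Eliminate C.
Round 2: A 136, E 267, D 216, B 229. Eliminate A.
Round 3: E 267, D 216, B 365. Eliminate D.

D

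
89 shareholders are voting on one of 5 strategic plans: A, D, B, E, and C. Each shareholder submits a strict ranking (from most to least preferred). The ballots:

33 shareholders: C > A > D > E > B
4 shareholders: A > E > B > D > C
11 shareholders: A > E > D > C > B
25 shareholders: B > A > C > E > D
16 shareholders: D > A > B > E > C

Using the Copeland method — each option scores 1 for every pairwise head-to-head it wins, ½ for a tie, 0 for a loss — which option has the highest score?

A: beats D, B, E, and C → score 4.
D: beats B and E; loses to A and C → score 2.
B: beats C; loses to A, D, and E → score 1.
E: beats B; loses to A, D, and C → score 1.
C: beats D and E; loses to A and B → score 2.
A has the best pairwise record.

A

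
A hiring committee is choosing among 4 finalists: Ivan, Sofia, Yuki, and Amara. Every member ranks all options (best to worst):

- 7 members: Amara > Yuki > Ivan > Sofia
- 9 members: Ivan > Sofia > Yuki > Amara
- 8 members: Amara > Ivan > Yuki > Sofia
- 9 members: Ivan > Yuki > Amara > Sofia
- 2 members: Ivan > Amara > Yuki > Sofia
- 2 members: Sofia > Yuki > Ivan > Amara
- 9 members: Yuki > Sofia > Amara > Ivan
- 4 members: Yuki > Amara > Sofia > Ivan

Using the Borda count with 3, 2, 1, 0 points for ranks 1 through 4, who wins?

Yuki

Ivan: 7·1 + 9·3 + 8·2 + 9·3 + 2·3 + 2·1 + 9·0 + 4·0 = 85
Sofia: 7·0 + 9·2 + 8·0 + 9·0 + 2·0 + 2·3 + 9·2 + 4·1 = 46
Yuki: 7·2 + 9·1 + 8·1 + 9·2 + 2·1 + 2·2 + 9·3 + 4·3 = 94
Amara: 7·3 + 9·0 + 8·3 + 9·1 + 2·2 + 2·0 + 9·1 + 4·2 = 75
Yuki has the highest Borda score (94).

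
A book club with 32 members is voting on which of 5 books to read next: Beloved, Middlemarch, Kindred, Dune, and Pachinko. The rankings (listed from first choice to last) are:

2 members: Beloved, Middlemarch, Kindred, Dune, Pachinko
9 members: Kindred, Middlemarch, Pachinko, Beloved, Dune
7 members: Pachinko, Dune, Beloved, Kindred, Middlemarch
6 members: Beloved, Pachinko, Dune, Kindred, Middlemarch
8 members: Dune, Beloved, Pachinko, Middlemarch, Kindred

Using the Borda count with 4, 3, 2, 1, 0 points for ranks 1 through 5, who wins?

Pachinko

Beloved: 2·4 + 9·1 + 7·2 + 6·4 + 8·3 = 79
Middlemarch: 2·3 + 9·3 + 7·0 + 6·0 + 8·1 = 41
Kindred: 2·2 + 9·4 + 7·1 + 6·1 + 8·0 = 53
Dune: 2·1 + 9·0 + 7·3 + 6·2 + 8·4 = 67
Pachinko: 2·0 + 9·2 + 7·4 + 6·3 + 8·2 = 80
Pachinko has the highest Borda score (80).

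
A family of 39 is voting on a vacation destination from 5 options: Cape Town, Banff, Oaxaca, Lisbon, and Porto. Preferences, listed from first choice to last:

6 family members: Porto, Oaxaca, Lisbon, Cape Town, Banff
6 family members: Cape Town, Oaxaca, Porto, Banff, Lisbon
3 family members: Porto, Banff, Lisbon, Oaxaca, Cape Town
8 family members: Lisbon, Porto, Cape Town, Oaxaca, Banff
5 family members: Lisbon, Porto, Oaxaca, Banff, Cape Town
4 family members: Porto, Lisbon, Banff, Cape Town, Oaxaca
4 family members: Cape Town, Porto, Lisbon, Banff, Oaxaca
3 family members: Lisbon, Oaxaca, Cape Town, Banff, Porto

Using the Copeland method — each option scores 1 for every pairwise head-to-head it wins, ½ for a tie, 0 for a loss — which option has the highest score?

Porto

Cape Town: beats Banff and Oaxaca; loses to Lisbon and Porto → score 2.
Banff: loses to Cape Town, Oaxaca, Lisbon, and Porto → score 0.
Oaxaca: beats Banff; loses to Cape Town, Lisbon, and Porto → score 1.
Lisbon: beats Cape Town, Banff, and Oaxaca; loses to Porto → score 3.
Porto: beats Cape Town, Banff, Oaxaca, and Lisbon → score 4.
Porto has the best pairwise record.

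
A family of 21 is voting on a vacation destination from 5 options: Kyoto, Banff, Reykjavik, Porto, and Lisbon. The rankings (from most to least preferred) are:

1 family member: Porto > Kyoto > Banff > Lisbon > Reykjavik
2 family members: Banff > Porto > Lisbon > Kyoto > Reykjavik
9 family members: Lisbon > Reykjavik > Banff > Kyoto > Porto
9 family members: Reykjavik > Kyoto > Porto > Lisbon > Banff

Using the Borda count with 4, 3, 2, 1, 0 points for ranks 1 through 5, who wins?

Kyoto: 1·3 + 2·1 + 9·1 + 9·3 = 41
Banff: 1·2 + 2·4 + 9·2 + 9·0 = 28
Reykjavik: 1·0 + 2·0 + 9·3 + 9·4 = 63
Porto: 1·4 + 2·3 + 9·0 + 9·2 = 28
Lisbon: 1·1 + 2·2 + 9·4 + 9·1 = 50
Reykjavik has the highest Borda score (63).

Reykjavik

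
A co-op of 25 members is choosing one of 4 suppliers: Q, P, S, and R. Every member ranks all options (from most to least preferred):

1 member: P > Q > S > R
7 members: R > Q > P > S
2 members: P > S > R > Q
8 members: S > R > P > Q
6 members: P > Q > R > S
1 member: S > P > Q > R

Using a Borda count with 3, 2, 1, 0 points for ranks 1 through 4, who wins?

R

Q: 1·2 + 7·2 + 2·0 + 8·0 + 6·2 + 1·1 = 29
P: 1·3 + 7·1 + 2·3 + 8·1 + 6·3 + 1·2 = 44
S: 1·1 + 7·0 + 2·2 + 8·3 + 6·0 + 1·3 = 32
R: 1·0 + 7·3 + 2·1 + 8·2 + 6·1 + 1·0 = 45
R has the highest Borda score (45).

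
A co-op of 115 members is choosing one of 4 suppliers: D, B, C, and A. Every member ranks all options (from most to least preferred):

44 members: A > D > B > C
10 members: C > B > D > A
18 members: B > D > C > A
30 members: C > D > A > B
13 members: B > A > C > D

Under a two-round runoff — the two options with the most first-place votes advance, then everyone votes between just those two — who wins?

Round 1 first-place votes: D 0, B 31, C 40, A 44.
A and C advance.
Runoff: A is preferred to C by 57 voters; C by 58.
C wins the runoff.

C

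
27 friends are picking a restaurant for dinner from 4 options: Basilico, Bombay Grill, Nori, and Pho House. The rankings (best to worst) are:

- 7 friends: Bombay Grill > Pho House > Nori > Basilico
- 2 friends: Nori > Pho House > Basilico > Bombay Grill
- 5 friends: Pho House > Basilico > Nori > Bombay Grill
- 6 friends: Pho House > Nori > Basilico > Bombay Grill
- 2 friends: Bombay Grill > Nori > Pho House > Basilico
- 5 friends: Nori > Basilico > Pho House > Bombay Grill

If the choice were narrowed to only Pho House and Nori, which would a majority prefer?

Voters preferring Pho House to Nori: 18; preferring Nori to Pho House: 9.
Pho House wins the head-to-head.

Pho House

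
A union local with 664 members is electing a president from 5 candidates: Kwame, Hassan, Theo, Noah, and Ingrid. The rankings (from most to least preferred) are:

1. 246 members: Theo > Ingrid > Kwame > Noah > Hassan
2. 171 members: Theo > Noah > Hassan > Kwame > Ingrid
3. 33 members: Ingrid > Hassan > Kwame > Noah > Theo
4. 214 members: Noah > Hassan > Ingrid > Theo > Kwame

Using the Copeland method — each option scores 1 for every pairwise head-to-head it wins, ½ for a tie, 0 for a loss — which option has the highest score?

Kwame: loses to Hassan, Theo, Noah, and Ingrid → score 0.
Hassan: beats Kwame and Ingrid; loses to Theo and Noah → score 2.
Theo: beats Kwame, Hassan, Noah, and Ingrid → score 4.
Noah: beats Kwame, Hassan, and Ingrid; loses to Theo → score 3.
Ingrid: beats Kwame; loses to Hassan, Theo, and Noah → score 1.
Theo has the best pairwise record.

Theo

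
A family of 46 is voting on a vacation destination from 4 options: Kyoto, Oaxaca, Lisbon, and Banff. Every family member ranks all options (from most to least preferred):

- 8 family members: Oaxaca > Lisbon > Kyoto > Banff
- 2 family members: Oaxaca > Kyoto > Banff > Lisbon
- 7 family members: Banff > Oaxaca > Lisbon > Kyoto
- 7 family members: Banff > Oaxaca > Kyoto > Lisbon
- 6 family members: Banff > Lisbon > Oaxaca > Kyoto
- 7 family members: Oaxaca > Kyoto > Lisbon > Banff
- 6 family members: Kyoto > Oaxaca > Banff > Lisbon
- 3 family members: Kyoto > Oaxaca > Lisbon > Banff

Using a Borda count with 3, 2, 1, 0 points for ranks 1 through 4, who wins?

Oaxaca

Kyoto: 8·1 + 2·2 + 7·0 + 7·1 + 6·0 + 7·2 + 6·3 + 3·3 = 60
Oaxaca: 8·3 + 2·3 + 7·2 + 7·2 + 6·1 + 7·3 + 6·2 + 3·2 = 103
Lisbon: 8·2 + 2·0 + 7·1 + 7·0 + 6·2 + 7·1 + 6·0 + 3·1 = 45
Banff: 8·0 + 2·1 + 7·3 + 7·3 + 6·3 + 7·0 + 6·1 + 3·0 = 68
Oaxaca has the highest Borda score (103).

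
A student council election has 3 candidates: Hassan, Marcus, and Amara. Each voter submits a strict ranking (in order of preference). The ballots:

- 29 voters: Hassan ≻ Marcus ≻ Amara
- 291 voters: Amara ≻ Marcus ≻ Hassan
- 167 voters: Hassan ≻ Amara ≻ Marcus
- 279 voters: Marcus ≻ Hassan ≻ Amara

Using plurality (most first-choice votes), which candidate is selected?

Amara

First-place votes: Hassan 196, Marcus 279, Amara 291.
Amara has the most first-place votes.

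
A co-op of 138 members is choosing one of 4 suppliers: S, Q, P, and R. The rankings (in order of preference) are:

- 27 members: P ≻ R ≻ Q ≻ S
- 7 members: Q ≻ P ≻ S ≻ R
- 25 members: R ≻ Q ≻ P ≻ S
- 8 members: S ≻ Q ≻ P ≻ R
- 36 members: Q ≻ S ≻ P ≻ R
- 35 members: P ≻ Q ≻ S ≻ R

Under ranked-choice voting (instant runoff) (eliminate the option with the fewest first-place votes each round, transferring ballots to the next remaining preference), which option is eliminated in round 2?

R

Round 1: S 8, Q 43, P 62, R 25. Eliminate S.
Round 2: Q 51, P 62, R 25. Eliminate R.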